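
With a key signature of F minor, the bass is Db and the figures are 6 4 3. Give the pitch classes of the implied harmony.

A third above Db in this key is F.
A fourth above Db in this key is G.
A sixth above Db in this key is Bb.
Together with the bass Db, this spells G half-diminished seventh in second inversion.

Db, F, G, Bb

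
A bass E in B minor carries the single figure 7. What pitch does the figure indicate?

D

Counting 6 letter steps above E lands on D; in B minor, that letter is D.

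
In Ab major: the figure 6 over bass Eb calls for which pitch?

Counting 5 letter steps above Eb lands on C; in Ab major, that letter is C.

C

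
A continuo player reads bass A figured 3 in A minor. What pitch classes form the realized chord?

A, C, E

The written figures 3 are shorthand for 5/3: the 5 is implied.
A third above A in this key is C.
A fifth above A in this key is E.
Together with the bass A, this spells A minor in root position.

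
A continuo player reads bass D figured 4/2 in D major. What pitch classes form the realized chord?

The written figures 4/2 are shorthand for 6/4/2: the 6 is implied.
A second above D in this key is E.
A fourth above D in this key is G.
A sixth above D in this key is B.
Together with the bass D, this spells E minor seventh in third inversion.

D, E, G, B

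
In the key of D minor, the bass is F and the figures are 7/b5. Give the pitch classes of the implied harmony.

F, A, Cb, E

The written figures 7/b5 are shorthand for 7/5/3: the 3 is implied.
A third above F in this key is A.
A fifth above F in this key is C, lowered to Cb by the flat.
A seventh above F in this key is E.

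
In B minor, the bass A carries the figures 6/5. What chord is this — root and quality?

F# minor seventh

The figures 6/5 indicate a seventh chord in first inversion.
In first inversion the root lies a sixth above the bass: a sixth above A in B minor is F#.
The chord tones are A, C#, E, F#, giving F# minor seventh.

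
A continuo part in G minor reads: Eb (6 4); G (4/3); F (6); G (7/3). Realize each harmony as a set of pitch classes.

Eb, A, C | G, Bb, C, Eb | F, A, D | G, Bb, D, F

Eb (6/4): Eb, A, C.
G (6/4/3): G, Bb, C, Eb.
F (6/3): F, A, D.
G (7/5/3): G, Bb, D, F.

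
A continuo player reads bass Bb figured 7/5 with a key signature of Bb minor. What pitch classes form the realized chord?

The written figures 7/5 are shorthand for 7/5/3: the 3 is implied.
A third above Bb in this key is Db.
A fifth above Bb in this key is F.
A seventh above Bb in this key is Ab.
Together with the bass Bb, this spells Bb minor seventh in root position.

Bb, Db, F, Ab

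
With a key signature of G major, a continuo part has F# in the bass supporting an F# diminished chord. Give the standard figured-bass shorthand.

no figures

F# is the root of F# diminished, so the chord is in root position.
A triad in root position is figured 5/3, conventionally abbreviated (no figures — root-position triad).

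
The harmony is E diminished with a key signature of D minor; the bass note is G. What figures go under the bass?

6

G is the third of E diminished, so the chord is in first inversion.
A triad in first inversion is figured 6/3, conventionally abbreviated 6.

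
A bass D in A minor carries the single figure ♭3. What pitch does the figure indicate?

Fb

Counting 2 letter steps above D lands on F; in A minor, that letter is F.
The b3 figure lowers it a semitone, giving Fb.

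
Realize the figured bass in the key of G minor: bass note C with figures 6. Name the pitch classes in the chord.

The written figures 6 are shorthand for 6/3: the 3 is implied.
A third above C in this key is Eb.
A sixth above C in this key is A.
Together with the bass C, this spells A diminished in first inversion.

C, Eb, A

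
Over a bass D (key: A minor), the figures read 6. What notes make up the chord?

D, F, B

The written figures 6 are shorthand for 6/3: the 3 is implied.
A third above D in this key is F.
A sixth above D in this key is B.
Together with the bass D, this spells B diminished in first inversion.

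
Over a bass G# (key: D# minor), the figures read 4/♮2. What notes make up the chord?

G#, A, C#, E#

The written figures 4/♮2 are shorthand for 6/4/2: the 6 is implied.
A second above G# in this key is A#, made natural (A) by the ♮ figure.
A fourth above G# in this key is C#.
A sixth above G# in this key is E#.
Together with the bass G#, this spells A augmented major seventh in third inversion.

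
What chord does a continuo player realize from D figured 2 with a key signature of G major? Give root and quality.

The figures 2 indicate a seventh chord in third inversion.
In third inversion the root lies a second above the bass: a second above D in G major is E.
The chord tones are D, E, G, B, giving E minor seventh.

E minor seventh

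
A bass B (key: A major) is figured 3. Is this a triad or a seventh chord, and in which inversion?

triad, root position

3 is shorthand for 5/3.
Intervals of 5/3 above the bass form a triad; the bass is the root, so this is root position.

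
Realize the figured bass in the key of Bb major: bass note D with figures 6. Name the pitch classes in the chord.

D, F, Bb

The written figures 6 are shorthand for 6/3: the 3 is implied.
A third above D in this key is F.
A sixth above D in this key is Bb.
Together with the bass D, this spells Bb major in first inversion.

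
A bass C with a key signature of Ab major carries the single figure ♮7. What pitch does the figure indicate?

B

Counting 6 letter steps above C lands on B; in Ab major, that letter is Bb.
The ♮7 figure makes it natural, giving B.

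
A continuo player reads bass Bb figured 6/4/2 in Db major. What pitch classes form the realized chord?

A second above Bb in this key is C.
A fourth above Bb in this key is Eb.
A sixth above Bb in this key is Gb.
Together with the bass Bb, this spells C half-diminished seventh in third inversion.

Bb, C, Eb, Gb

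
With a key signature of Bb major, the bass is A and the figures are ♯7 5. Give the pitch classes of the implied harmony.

The written figures ♯7 5 are shorthand for 7/5/3: the 3 is implied.
A third above A in this key is C.
A fifth above A in this key is Eb.
A seventh above A in this key is G, raised to G# by the sharp.

A, C, Eb, G#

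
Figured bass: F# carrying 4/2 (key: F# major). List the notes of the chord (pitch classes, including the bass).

The written figures 4/2 are shorthand for 6/4/2: the 6 is implied.
A second above F# in this key is G#.
A fourth above F# in this key is B.
A sixth above F# in this key is D#.
Together with the bass F#, this spells G# minor seventh in third inversion.

F#, G#, B, D#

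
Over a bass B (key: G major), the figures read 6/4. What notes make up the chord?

A fourth above B in this key is E.
A sixth above B in this key is G.
Together with the bass B, this spells E minor in second inversion.

B, E, G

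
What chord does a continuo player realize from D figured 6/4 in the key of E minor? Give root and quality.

G major

The figures 6/4 indicate a triad in second inversion.
In second inversion the root lies a fourth above the bass: a fourth above D in E minor is G.
The chord tones are D, G, B, giving G major.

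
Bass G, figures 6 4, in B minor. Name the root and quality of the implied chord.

The figures 6 4 indicate a triad in second inversion.
In second inversion the root lies a fourth above the bass: a fourth above G in B minor is C#.
The chord tones are G, C#, E, giving C# diminished.

C# diminished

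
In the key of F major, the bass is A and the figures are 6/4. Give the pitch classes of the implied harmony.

A fourth above A in this key is D.
A sixth above A in this key is F.
Together with the bass A, this spells D minor in second inversion.

A, D, F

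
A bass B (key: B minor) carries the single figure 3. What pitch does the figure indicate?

D

Counting 2 letter steps above B lands on D; in B minor, that letter is D.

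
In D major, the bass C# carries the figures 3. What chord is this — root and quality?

The figures 3 indicate a triad in root position.
In root position the bass is the root, so the root is C#.
The chord tones are C#, E, G, giving C# diminished.

C# diminished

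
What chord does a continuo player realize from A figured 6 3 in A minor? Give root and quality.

F major

The figures 6 3 indicate a triad in first inversion.
In first inversion the root lies a sixth above the bass: a sixth above A in A minor is F.
The chord tones are A, C, F, giving F major.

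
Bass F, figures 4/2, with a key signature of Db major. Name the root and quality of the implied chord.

The figures 4/2 indicate a seventh chord in third inversion.
In third inversion the root lies a second above the bass: a second above F in Db major is Gb.
The chord tones are F, Gb, Bb, Db, giving Gb major seventh.

Gb major seventh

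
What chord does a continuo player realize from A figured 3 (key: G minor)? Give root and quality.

The figures 3 indicate a triad in root position.
In root position the bass is the root, so the root is A.
The chord tones are A, C, Eb, giving A diminished.

A diminished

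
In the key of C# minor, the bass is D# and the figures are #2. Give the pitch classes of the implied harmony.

The written figures #2 are shorthand for 6/4/2: the 6/4 are implied.
A second above D# in this key is E, raised to E# by the sharp.
A fourth above D# in this key is G#.
A sixth above D# in this key is B.
Together with the bass D#, this spells E# half-diminished seventh in third inversion.

D#, E#, G#, B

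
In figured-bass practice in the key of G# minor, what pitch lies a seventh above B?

Counting 6 letter steps above B lands on A; in G# minor, that letter is A#.

A#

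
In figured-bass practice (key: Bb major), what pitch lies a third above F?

Counting 2 letter steps above F lands on A; in Bb major, that letter is A.

A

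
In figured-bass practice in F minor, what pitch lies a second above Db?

Eb

Counting 1 letter step above Db lands on E; in F minor, that letter is Eb.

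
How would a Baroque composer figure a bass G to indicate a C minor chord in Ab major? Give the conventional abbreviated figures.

6/4

G is the fifth of C minor, so the chord is in second inversion.
A triad in second inversion is figured 6/4, conventionally abbreviated 6/4.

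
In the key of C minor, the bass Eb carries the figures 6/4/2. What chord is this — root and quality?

F minor seventh

The figures 6/4/2 indicate a seventh chord in third inversion.
In third inversion the root lies a second above the bass: a second above Eb in C minor is F.
The chord tones are Eb, F, Ab, C, giving F minor seventh.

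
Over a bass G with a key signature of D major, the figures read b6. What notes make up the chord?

The written figures b6 are shorthand for 6/3: the 3 is implied.
A third above G in this key is B.
A sixth above G in this key is E, lowered to Eb by the flat.
Together with the bass G, this spells Eb augmented in first inversion.

G, B, Eb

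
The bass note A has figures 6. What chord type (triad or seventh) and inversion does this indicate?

6 is shorthand for 6/3.
Intervals of 6/3 above the bass form a triad; the bass is the third, so this is first inversion.

triad, first inversion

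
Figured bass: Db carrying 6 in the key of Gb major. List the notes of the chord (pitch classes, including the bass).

Db, F, Bb

The written figures 6 are shorthand for 6/3: the 3 is implied.
A third above Db in this key is F.
A sixth above Db in this key is Bb.
Together with the bass Db, this spells Bb minor in first inversion.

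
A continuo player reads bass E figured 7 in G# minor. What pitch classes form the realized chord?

The written figures 7 are shorthand for 7/5/3: the 5/3 are implied.
A third above E in this key is G#.
A fifth above E in this key is B.
A seventh above E in this key is D#.
Together with the bass E, this spells E major seventh in root position.

E, G#, B, D#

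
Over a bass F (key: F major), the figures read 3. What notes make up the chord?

The written figures 3 are shorthand for 5/3: the 5 is implied.
A third above F in this key is A.
A fifth above F in this key is C.
Together with the bass F, this spells F major in root position.

F, A, C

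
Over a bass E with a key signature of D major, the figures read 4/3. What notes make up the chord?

E, G, A, C#

The written figures 4/3 are shorthand for 6/4/3: the 6 is implied.
A third above E in this key is G.
A fourth above E in this key is A.
A sixth above E in this key is C#.
Together with the bass E, this spells A dominant seventh in second inversion.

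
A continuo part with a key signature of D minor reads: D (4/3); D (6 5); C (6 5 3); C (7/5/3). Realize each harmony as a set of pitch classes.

D, F, G, Bb | D, F, A, Bb | C, E, G, A | C, E, G, Bb

D (6/4/3): D, F, G, Bb.
D (6/5/3): D, F, A, Bb.
C (6/5/3): C, E, G, A.
C (7/5/3): C, E, G, Bb.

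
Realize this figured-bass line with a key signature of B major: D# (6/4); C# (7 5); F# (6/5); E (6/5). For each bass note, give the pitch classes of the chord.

D#, G#, B | C#, E, G#, B | F#, A#, C#, D# | E, G#, B, C#

D# (6/4): D#, G#, B.
C# (7/5/3): C#, E, G#, B.
F# (6/5/3): F#, A#, C#, D#.
E (6/5/3): E, G#, B, C#.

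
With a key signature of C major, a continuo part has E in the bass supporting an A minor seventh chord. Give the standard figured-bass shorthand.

E is the fifth of A minor seventh, so the chord is in second inversion.
A seventh chord in second inversion is figured 6/4/3, conventionally abbreviated 4/3.

4/3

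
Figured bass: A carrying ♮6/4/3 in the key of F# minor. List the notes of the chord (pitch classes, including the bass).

A, C#, D, F

A third above A in this key is C#.
A fourth above A in this key is D.
A sixth above A in this key is F#, made natural (F) by the ♮ figure.
Together with the bass A, this spells D minor-major seventh in second inversion.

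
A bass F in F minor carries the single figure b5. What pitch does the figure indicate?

Cb

Counting 4 letter steps above F lands on C; in F minor, that letter is C.
The b5 figure lowers it a semitone, giving Cb.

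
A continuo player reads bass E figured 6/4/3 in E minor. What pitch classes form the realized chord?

E, G, A, C

A third above E in this key is G.
A fourth above E in this key is A.
A sixth above E in this key is C.
Together with the bass E, this spells A minor seventh in second inversion.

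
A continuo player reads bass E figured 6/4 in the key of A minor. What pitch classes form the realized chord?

A fourth above E in this key is A.
A sixth above E in this key is C.
Together with the bass E, this spells A minor in second inversion.

E, A, C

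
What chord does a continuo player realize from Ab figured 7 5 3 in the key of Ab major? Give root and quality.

The figures 7 5 3 indicate a seventh chord in root position.
In root position the bass is the root, so the root is Ab.
The chord tones are Ab, C, Eb, G, giving Ab major seventh.

Ab major seventh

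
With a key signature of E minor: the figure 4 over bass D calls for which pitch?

Counting 3 letter steps above D lands on G; in E minor, that letter is G.

G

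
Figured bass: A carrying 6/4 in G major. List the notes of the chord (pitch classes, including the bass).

A fourth above A in this key is D.
A sixth above A in this key is F#.
Together with the bass A, this spells D major in second inversion.

A, D, F#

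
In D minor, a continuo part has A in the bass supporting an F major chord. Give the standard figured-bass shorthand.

A is the third of F major, so the chord is in first inversion.
A triad in first inversion is figured 6/3, conventionally abbreviated 6.

6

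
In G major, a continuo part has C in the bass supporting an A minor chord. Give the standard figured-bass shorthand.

C is the third of A minor, so the chord is in first inversion.
A triad in first inversion is figured 6/3, conventionally abbreviated 6.

6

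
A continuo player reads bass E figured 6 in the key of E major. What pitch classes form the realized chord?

The written figures 6 are shorthand for 6/3: the 3 is implied.
A third above E in this key is G#.
A sixth above E in this key is C#.
Together with the bass E, this spells C# minor in first inversion.

E, G#, C#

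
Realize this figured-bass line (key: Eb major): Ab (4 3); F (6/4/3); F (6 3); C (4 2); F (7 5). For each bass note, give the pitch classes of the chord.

Ab (6/4/3): Ab, C, D, F.
F (6/4/3): F, Ab, Bb, D.
F (6/3): F, Ab, D.
C (6/4/2): C, D, F, Ab.
F (7/5/3): F, Ab, C, Eb.

Ab, C, D, F | F, Ab, Bb, D | F, Ab, D | C, D, F, Ab | F, Ab, C, Eb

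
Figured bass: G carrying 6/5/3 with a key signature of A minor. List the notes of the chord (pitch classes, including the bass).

G, B, D, E

A third above G in this key is B.
A fifth above G in this key is D.
A sixth above G in this key is E.
Together with the bass G, this spells E minor seventh in first inversion.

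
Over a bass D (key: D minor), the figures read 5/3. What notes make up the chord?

D, F, A

A third above D in this key is F.
A fifth above D in this key is A.
Together with the bass D, this spells D minor in root position.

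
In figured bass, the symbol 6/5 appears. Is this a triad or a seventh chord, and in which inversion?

seventh chord, first inversion

6/5 is shorthand for 6/5/3.
Intervals of 6/5/3 above the bass form a seventh chord; the bass is the third, so this is first inversion.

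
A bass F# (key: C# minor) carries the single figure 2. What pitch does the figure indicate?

Counting 1 letter step above F# lands on G; in C# minor, that letter is G#.

G#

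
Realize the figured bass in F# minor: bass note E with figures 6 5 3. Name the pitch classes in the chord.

A third above E in this key is G#.
A fifth above E in this key is B.
A sixth above E in this key is C#.
Together with the bass E, this spells C# minor seventh in first inversion.

E, G#, B, C#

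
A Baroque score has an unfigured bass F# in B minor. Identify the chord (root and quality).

An unfigured bass indicates a triad in root position.
In root position the bass is the root, so the root is F#.
The chord tones are F#, A, C#, giving F# minor.

F# minor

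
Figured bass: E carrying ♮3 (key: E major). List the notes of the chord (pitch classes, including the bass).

E, G, B

The written figures ♮3 are shorthand for 5/3: the 5 is implied.
A third above E in this key is G#, made natural (G) by the ♮ figure.
A fifth above E in this key is B.
Together with the bass E, this spells E minor in root position.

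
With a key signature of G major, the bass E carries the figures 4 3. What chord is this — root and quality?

A minor seventh

The figures 4 3 indicate a seventh chord in second inversion.
In second inversion the root lies a fourth above the bass: a fourth above E in G major is A.
The chord tones are E, G, A, C, giving A minor seventh.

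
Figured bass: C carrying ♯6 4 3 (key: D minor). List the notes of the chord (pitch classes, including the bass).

C, E, F, A#

A third above C in this key is E.
A fourth above C in this key is F.
A sixth above C in this key is A, raised to A# by the sharp.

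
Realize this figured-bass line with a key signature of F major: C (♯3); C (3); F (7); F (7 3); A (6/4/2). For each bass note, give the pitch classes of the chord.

C, E#, G | C, E, G | F, A, C, E | F, A, C, E | A, Bb, D, F

C (5/#3): C, E#, G.
C (5/3): C, E, G.
F (7/5/3): F, A, C, E.
F (7/5/3): F, A, C, E.
A (6/4/2): A, Bb, D, F.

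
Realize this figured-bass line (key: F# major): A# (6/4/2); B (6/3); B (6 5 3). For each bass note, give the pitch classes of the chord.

A# (6/4/2): A#, B, D#, F#.
B (6/3): B, D#, G#.
B (6/5/3): B, D#, F#, G#.

A#, B, D#, F# | B, D#, G# | B, D#, F#, G#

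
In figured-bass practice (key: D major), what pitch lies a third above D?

Counting 2 letter steps above D lands on F; in D major, that letter is F#.

F#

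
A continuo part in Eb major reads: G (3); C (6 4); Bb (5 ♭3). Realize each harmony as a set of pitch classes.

G, Bb, D | C, F, Ab | Bb, Db, F

G (5/3): G, Bb, D.
C (6/4): C, F, Ab.
Bb (5/b3): Bb, Db, F.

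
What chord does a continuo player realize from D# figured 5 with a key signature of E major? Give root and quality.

D# diminished

The figures 5 indicate a triad in root position.
In root position the bass is the root, so the root is D#.
The chord tones are D#, F#, A, giving D# diminished.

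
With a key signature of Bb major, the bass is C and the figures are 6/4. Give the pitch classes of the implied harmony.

C, F, A

A fourth above C in this key is F.
A sixth above C in this key is A.
Together with the bass C, this spells F major in second inversion.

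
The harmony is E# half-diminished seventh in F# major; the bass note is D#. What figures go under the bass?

4/2

D# is the seventh of E# half-diminished seventh, so the chord is in third inversion.
A seventh chord in third inversion is figured 6/4/2, conventionally abbreviated 4/2.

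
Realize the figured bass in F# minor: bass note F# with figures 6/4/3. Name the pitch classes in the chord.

F#, A, B, D

A third above F# in this key is A.
A fourth above F# in this key is B.
A sixth above F# in this key is D.
Together with the bass F#, this spells B minor seventh in second inversion.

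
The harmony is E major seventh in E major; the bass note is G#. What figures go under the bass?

G# is the third of E major seventh, so the chord is in first inversion.
A seventh chord in first inversion is figured 6/5/3, conventionally abbreviated 6/5.

6/5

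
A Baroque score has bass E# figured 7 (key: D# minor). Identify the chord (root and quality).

E# half-diminished seventh

The figures 7 indicate a seventh chord in root position.
In root position the bass is the root, so the root is E#.
The chord tones are E#, G#, B, D#, giving E# half-diminished seventh.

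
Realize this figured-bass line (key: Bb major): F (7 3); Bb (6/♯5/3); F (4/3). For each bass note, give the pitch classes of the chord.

F (7/5/3): F, A, C, Eb.
Bb (6/#5/3): Bb, D, F#, G.
F (6/4/3): F, A, Bb, D.

F, A, C, Eb | Bb, D, F#, G | F, A, Bb, D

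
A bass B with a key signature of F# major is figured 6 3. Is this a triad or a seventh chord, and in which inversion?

Intervals of 6/3 above the bass form a triad; the bass is the third, so this is first inversion.

triad, first inversion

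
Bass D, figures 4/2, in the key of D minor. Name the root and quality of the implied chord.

E half-diminished seventh

The figures 4/2 indicate a seventh chord in third inversion.
In third inversion the root lies a second above the bass: a second above D in D minor is E.
The chord tones are D, E, G, Bb, giving E half-diminished seventh.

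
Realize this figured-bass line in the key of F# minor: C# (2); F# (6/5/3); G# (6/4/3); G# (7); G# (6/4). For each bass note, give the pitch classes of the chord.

C# (6/4/2): C#, D, F#, A.
F# (6/5/3): F#, A, C#, D.
G# (6/4/3): G#, B, C#, E.
G# (7/5/3): G#, B, D, F#.
G# (6/4): G#, C#, E.

C#, D, F#, A | F#, A, C#, D | G#, B, C#, E | G#, B, D, F# | G#, C#, E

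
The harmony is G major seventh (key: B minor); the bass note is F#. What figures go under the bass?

4/2

F# is the seventh of G major seventh, so the chord is in third inversion.
A seventh chord in third inversion is figured 6/4/2, conventionally abbreviated 4/2.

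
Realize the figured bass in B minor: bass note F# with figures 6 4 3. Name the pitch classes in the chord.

F#, A, B, D

A third above F# in this key is A.
A fourth above F# in this key is B.
A sixth above F# in this key is D.
Together with the bass F#, this spells B minor seventh in second inversion.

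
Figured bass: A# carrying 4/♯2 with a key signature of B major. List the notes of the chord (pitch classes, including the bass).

The written figures 4/♯2 are shorthand for 6/4/2: the 6 is implied.
A second above A# in this key is B, raised to B# by the sharp.
A fourth above A# in this key is D#.
A sixth above A# in this key is F#.
Together with the bass A#, this spells B# half-diminished seventh in third inversion.

A#, B#, D#, F#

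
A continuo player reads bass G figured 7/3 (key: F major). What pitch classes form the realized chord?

G, Bb, D, F

The written figures 7/3 are shorthand for 7/5/3: the 5 is implied.
A third above G in this key is Bb.
A fifth above G in this key is D.
A seventh above G in this key is F.
Together with the bass G, this spells G minor seventh in root position.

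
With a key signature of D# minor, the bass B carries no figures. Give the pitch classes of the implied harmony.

An unfigured bass implies 5/3.
A third above B in this key is D#.
A fifth above B in this key is F#.
Together with the bass B, this spells B major in root position.

B, D#, F#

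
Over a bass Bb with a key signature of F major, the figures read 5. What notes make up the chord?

The written figures 5 are shorthand for 5/3: the 3 is implied.
A third above Bb in this key is D.
A fifth above Bb in this key is F.
Together with the bass Bb, this spells Bb major in root position.

Bb, D, F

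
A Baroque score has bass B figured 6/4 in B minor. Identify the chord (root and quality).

The figures 6/4 indicate a triad in second inversion.
In second inversion the root lies a fourth above the bass: a fourth above B in B minor is E.
The chord tones are B, E, G, giving E minor.

E minor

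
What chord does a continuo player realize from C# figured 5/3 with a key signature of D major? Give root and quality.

The figures 5/3 indicate a triad in root position.
In root position the bass is the root, so the root is C#.
The chord tones are C#, E, G, giving C# diminished.

C# diminished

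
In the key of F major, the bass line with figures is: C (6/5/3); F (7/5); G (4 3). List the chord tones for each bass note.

C, E, G, A | F, A, C, E | G, Bb, C, E

C (6/5/3): C, E, G, A.
F (7/5/3): F, A, C, E.
G (6/4/3): G, Bb, C, E.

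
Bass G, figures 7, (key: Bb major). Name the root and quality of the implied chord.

The figures 7 indicate a seventh chord in root position.
In root position the bass is the root, so the root is G.
The chord tones are G, Bb, D, F, giving G minor seventh.

G minor seventh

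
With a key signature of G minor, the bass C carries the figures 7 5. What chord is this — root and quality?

The figures 7 5 indicate a seventh chord in root position.
In root position the bass is the root, so the root is C.
The chord tones are C, Eb, G, Bb, giving C minor seventh.

C minor seventh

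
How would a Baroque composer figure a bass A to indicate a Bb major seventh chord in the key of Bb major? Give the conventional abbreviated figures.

4/2

A is the seventh of Bb major seventh, so the chord is in third inversion.
A seventh chord in third inversion is figured 6/4/2, conventionally abbreviated 4/2.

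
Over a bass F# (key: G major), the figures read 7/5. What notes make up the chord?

The written figures 7/5 are shorthand for 7/5/3: the 3 is implied.
A third above F# in this key is A.
A fifth above F# in this key is C.
A seventh above F# in this key is E.
Together with the bass F#, this spells F# half-diminished seventh in root position.

F#, A, C, E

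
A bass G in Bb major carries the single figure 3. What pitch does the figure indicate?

Counting 2 letter steps above G lands on B; in Bb major, that letter is Bb.

Bb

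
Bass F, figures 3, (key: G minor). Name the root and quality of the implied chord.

The figures 3 indicate a triad in root position.
In root position the bass is the root, so the root is F.
The chord tones are F, A, C, giving F major.

F major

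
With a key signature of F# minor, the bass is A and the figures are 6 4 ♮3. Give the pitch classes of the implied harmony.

A, C, D, F#

A third above A in this key is C#, made natural (C) by the ♮ figure.
A fourth above A in this key is D.
A sixth above A in this key is F#.
Together with the bass A, this spells D dominant seventh in second inversion.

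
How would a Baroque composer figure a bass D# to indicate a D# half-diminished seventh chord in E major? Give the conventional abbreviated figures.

D# is the root of D# half-diminished seventh, so the chord is in root position.
A seventh chord in root position is figured 7/5/3, conventionally abbreviated 7.

7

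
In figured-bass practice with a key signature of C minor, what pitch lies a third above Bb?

D

Counting 2 letter steps above Bb lands on D; in C minor, that letter is D.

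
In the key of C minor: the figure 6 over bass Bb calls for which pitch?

Counting 5 letter steps above Bb lands on G; in C minor, that letter is G.

G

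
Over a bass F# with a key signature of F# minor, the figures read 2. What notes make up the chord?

F#, G#, B, D

The written figures 2 are shorthand for 6/4/2: the 6/4 are implied.
A second above F# in this key is G#.
A fourth above F# in this key is B.
A sixth above F# in this key is D.
Together with the bass F#, this spells G# half-diminished seventh in third inversion.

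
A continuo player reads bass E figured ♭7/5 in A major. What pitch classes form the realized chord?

The written figures ♭7/5 are shorthand for 7/5/3: the 3 is implied.
A third above E in this key is G#.
A fifth above E in this key is B.
A seventh above E in this key is D, lowered to Db by the flat.

E, G#, B, Db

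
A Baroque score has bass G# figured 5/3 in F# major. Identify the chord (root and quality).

G# minor

The figures 5/3 indicate a triad in root position.
In root position the bass is the root, so the root is G#.
The chord tones are G#, B, D#, giving G# minor.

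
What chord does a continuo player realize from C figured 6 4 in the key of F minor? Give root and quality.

F minor

The figures 6 4 indicate a triad in second inversion.
In second inversion the root lies a fourth above the bass: a fourth above C in F minor is F.
The chord tones are C, F, Ab, giving F minor.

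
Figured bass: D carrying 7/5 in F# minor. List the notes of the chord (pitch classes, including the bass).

D, F#, A, C#

The written figures 7/5 are shorthand for 7/5/3: the 3 is implied.
A third above D in this key is F#.
A fifth above D in this key is A.
A seventh above D in this key is C#.
Together with the bass D, this spells D major seventh in root position.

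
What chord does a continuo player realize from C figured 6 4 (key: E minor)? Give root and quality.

The figures 6 4 indicate a triad in second inversion.
In second inversion the root lies a fourth above the bass: a fourth above C in E minor is F#.
The chord tones are C, F#, A, giving F# diminished.

F# diminished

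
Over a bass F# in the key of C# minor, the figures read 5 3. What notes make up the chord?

A third above F# in this key is A.
A fifth above F# in this key is C#.
Together with the bass F#, this spells F# minor in root position.

F#, A, C#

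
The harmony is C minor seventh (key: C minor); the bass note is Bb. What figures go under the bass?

4/2

Bb is the seventh of C minor seventh, so the chord is in third inversion.
A seventh chord in third inversion is figured 6/4/2, conventionally abbreviated 4/2.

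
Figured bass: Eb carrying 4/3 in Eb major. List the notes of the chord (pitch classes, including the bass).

Eb, G, Ab, C

The written figures 4/3 are shorthand for 6/4/3: the 6 is implied.
A third above Eb in this key is G.
A fourth above Eb in this key is Ab.
A sixth above Eb in this key is C.
Together with the bass Eb, this spells Ab major seventh in second inversion.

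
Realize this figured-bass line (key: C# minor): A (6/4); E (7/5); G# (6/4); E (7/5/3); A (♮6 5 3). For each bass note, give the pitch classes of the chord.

A, D#, F# | E, G#, B, D# | G#, C#, E | E, G#, B, D# | A, C#, E, F

A (6/4): A, D#, F#.
E (7/5/3): E, G#, B, D#.
G# (6/4): G#, C#, E.
E (7/5/3): E, G#, B, D#.
A (♮6/5/3): A, C#, E, F.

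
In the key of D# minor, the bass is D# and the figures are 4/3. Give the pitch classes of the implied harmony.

The written figures 4/3 are shorthand for 6/4/3: the 6 is implied.
A third above D# in this key is F#.
A fourth above D# in this key is G#.
A sixth above D# in this key is B.
Together with the bass D#, this spells G# minor seventh in second inversion.

D#, F#, G#, B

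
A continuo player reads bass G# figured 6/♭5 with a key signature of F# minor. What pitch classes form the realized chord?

The written figures 6/♭5 are shorthand for 6/5/3: the 3 is implied.
A third above G# in this key is B.
A fifth above G# in this key is D, lowered to Db by the flat.
A sixth above G# in this key is E.

G#, B, Db, E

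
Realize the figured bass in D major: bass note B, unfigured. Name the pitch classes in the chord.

An unfigured bass implies 5/3.
A third above B in this key is D.
A fifth above B in this key is F#.
Together with the bass B, this spells B minor in root position.

B, D, F#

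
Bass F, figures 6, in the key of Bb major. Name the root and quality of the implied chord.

The figures 6 indicate a triad in first inversion.
In first inversion the root lies a sixth above the bass: a sixth above F in Bb major is D.
The chord tones are F, A, D, giving D minor.

D minor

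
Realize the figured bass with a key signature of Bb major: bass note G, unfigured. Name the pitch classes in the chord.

An unfigured bass implies 5/3.
A third above G in this key is Bb.
A fifth above G in this key is D.
Together with the bass G, this spells G minor in root position.

G, Bb, D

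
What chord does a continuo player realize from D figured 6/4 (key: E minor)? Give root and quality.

G major

The figures 6/4 indicate a triad in second inversion.
In second inversion the root lies a fourth above the bass: a fourth above D in E minor is G.
The chord tones are D, G, B, giving G major.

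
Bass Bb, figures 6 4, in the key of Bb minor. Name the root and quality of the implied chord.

Eb minor

The figures 6 4 indicate a triad in second inversion.
In second inversion the root lies a fourth above the bass: a fourth above Bb in Bb minor is Eb.
The chord tones are Bb, Eb, Gb, giving Eb minor.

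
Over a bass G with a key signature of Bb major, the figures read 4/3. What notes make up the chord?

The written figures 4/3 are shorthand for 6/4/3: the 6 is implied.
A third above G in this key is Bb.
A fourth above G in this key is C.
A sixth above G in this key is Eb.
Together with the bass G, this spells C minor seventh in second inversion.

G, Bb, C, Eb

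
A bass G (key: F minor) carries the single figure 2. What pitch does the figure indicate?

Ab

Counting 1 letter step above G lands on A; in F minor, that letter is Ab.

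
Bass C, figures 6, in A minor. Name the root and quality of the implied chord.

A minor

The figures 6 indicate a triad in first inversion.
In first inversion the root lies a sixth above the bass: a sixth above C in A minor is A.
The chord tones are C, E, A, giving A minor.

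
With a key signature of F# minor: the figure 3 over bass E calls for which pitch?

Counting 2 letter steps above E lands on G; in F# minor, that letter is G#.

G#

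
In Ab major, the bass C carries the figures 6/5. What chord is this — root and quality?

The figures 6/5 indicate a seventh chord in first inversion.
In first inversion the root lies a sixth above the bass: a sixth above C in Ab major is Ab.
The chord tones are C, Eb, G, Ab, giving Ab major seventh.

Ab major seventh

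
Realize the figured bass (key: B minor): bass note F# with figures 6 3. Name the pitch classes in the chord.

A third above F# in this key is A.
A sixth above F# in this key is D.
Together with the bass F#, this spells D major in first inversion.

F#, A, D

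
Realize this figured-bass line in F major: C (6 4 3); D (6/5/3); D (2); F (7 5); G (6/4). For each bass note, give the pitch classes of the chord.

C (6/4/3): C, E, F, A.
D (6/5/3): D, F, A, Bb.
D (6/4/2): D, E, G, Bb.
F (7/5/3): F, A, C, E.
G (6/4): G, C, E.

C, E, F, A | D, F, A, Bb | D, E, G, Bb | F, A, C, E | G, C, E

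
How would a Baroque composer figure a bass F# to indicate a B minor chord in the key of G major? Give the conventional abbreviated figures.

6/4

F# is the fifth of B minor, so the chord is in second inversion.
A triad in second inversion is figured 6/4, conventionally abbreviated 6/4.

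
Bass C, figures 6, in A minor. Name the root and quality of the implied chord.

The figures 6 indicate a triad in first inversion.
In first inversion the root lies a sixth above the bass: a sixth above C in A minor is A.
The chord tones are C, E, A, giving A minor.

A minor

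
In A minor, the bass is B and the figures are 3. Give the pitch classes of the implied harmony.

B, D, F

The written figures 3 are shorthand for 5/3: the 5 is implied.
A third above B in this key is D.
A fifth above B in this key is F.
Together with the bass B, this spells B diminished in root position.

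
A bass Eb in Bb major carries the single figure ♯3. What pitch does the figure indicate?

G#

Counting 2 letter steps above Eb lands on G; in Bb major, that letter is G.
The #3 figure raises it a semitone, giving G#.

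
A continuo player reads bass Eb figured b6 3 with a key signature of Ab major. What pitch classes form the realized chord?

A third above Eb in this key is G.
A sixth above Eb in this key is C, lowered to Cb by the flat.
Together with the bass Eb, this spells Cb augmented in first inversion.

Eb, G, Cb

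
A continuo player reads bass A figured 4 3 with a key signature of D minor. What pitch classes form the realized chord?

The written figures 4 3 are shorthand for 6/4/3: the 6 is implied.
A third above A in this key is C.
A fourth above A in this key is D.
A sixth above A in this key is F.
Together with the bass A, this spells D minor seventh in second inversion.

A, C, D, F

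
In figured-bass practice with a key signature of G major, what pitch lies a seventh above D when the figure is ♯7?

Counting 6 letter steps above D lands on C; in G major, that letter is C.
The #7 figure raises it a semitone, giving C#.

C#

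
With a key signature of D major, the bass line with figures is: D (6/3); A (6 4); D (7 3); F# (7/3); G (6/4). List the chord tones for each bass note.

D, F#, B | A, D, F# | D, F#, A, C# | F#, A, C#, E | G, C#, E

D (6/3): D, F#, B.
A (6/4): A, D, F#.
D (7/5/3): D, F#, A, C#.
F# (7/5/3): F#, A, C#, E.
G (6/4): G, C#, E.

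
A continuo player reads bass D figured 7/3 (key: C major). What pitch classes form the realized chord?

The written figures 7/3 are shorthand for 7/5/3: the 5 is implied.
A third above D in this key is F.
A fifth above D in this key is A.
A seventh above D in this key is C.
Together with the bass D, this spells D minor seventh in root position.

D, F, A, C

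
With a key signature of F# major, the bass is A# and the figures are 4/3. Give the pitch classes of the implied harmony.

The written figures 4/3 are shorthand for 6/4/3: the 6 is implied.
A third above A# in this key is C#.
A fourth above A# in this key is D#.
A sixth above A# in this key is F#.
Together with the bass A#, this spells D# minor seventh in second inversion.

A#, C#, D#, F#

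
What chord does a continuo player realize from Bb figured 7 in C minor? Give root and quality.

Bb dominant seventh

The figures 7 indicate a seventh chord in root position.
In root position the bass is the root, so the root is Bb.
The chord tones are Bb, D, F, Ab, giving Bb dominant seventh.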